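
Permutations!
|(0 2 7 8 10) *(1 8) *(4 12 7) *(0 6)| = 9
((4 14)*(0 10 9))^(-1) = (0 9 10)(4 14)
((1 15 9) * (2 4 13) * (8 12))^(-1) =((1 15 9)(2 4 13)(8 12))^(-1) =(1 9 15)(2 13 4)(8 12)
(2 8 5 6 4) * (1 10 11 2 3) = [0, 10, 8, 1, 3, 6, 4, 7, 5, 9, 11, 2] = (1 10 11 2 8 5 6 4 3)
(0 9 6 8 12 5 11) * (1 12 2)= (0 9 6 8 2 1 12 5 11)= [9, 12, 1, 3, 4, 11, 8, 7, 2, 6, 10, 0, 5]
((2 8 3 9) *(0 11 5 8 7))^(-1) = (0 7 2 9 3 8 5 11)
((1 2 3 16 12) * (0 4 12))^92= ((0 4 12 1 2 3 16))^92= (0 4 12 1 2 3 16)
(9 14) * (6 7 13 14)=(6 7 13 14 9)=[0, 1, 2, 3, 4, 5, 7, 13, 8, 6, 10, 11, 12, 14, 9]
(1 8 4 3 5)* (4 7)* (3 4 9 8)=(1 3 5)(7 9 8)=[0, 3, 2, 5, 4, 1, 6, 9, 7, 8]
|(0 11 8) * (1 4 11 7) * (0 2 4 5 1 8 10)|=14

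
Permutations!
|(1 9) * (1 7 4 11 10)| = 6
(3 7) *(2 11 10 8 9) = (2 11 10 8 9)(3 7) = [0, 1, 11, 7, 4, 5, 6, 3, 9, 2, 8, 10]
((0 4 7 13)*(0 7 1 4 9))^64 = (13)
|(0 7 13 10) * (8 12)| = 4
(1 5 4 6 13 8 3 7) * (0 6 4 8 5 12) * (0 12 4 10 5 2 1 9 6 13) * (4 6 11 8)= (0 13 2 1 6)(3 7 9 11 8)(4 10 5)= [13, 6, 1, 7, 10, 4, 0, 9, 3, 11, 5, 8, 12, 2]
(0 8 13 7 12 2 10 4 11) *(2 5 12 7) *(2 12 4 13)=(0 8 2 10 13 12 5 4 11)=[8, 1, 10, 3, 11, 4, 6, 7, 2, 9, 13, 0, 5, 12]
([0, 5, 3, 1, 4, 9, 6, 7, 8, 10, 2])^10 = [0, 2, 9, 10, 4, 3, 6, 7, 8, 1, 5]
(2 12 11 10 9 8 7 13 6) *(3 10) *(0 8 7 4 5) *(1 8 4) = (0 4 5)(1 8)(2 12 11 3 10 9 7 13 6) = [4, 8, 12, 10, 5, 0, 2, 13, 1, 7, 9, 3, 11, 6]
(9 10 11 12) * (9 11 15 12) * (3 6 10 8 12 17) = (3 6 10 15 17)(8 12 11 9) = [0, 1, 2, 6, 4, 5, 10, 7, 12, 8, 15, 9, 11, 13, 14, 17, 16, 3]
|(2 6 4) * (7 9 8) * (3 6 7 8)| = 6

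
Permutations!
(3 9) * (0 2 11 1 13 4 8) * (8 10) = (0 2 11 1 13 4 10 8)(3 9) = [2, 13, 11, 9, 10, 5, 6, 7, 0, 3, 8, 1, 12, 4]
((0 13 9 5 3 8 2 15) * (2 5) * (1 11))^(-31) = (0 15 2 9 13)(1 11)(3 5 8)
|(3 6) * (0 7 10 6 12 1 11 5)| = 9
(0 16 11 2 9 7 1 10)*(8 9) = (0 16 11 2 8 9 7 1 10) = [16, 10, 8, 3, 4, 5, 6, 1, 9, 7, 0, 2, 12, 13, 14, 15, 11]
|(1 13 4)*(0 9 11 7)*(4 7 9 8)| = |(0 8 4 1 13 7)(9 11)| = 6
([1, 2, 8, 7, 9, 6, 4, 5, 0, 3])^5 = (0 1 2 8)(3 9 4 6 5 7)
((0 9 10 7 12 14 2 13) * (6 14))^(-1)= (0 13 2 14 6 12 7 10 9)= ((0 9 10 7 12 6 14 2 13))^(-1)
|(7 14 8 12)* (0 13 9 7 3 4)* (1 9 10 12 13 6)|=|(0 6 1 9 7 14 8 13 10 12 3 4)|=12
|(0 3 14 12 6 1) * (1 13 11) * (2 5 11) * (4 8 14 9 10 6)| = |(0 3 9 10 6 13 2 5 11 1)(4 8 14 12)| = 20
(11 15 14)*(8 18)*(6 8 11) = (6 8 18 11 15 14) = [0, 1, 2, 3, 4, 5, 8, 7, 18, 9, 10, 15, 12, 13, 6, 14, 16, 17, 11]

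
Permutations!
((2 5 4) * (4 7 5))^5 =((2 4)(5 7))^5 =(2 4)(5 7)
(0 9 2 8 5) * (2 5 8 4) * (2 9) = (0 2 4 9 5) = [2, 1, 4, 3, 9, 0, 6, 7, 8, 5]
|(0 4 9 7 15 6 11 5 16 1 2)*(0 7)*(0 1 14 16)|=|(0 4 9 1 2 7 15 6 11 5)(14 16)|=10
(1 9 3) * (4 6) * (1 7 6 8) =[0, 9, 2, 7, 8, 5, 4, 6, 1, 3] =(1 9 3 7 6 4 8)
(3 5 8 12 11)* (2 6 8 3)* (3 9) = (2 6 8 12 11)(3 5 9) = [0, 1, 6, 5, 4, 9, 8, 7, 12, 3, 10, 2, 11]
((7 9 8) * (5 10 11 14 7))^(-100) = (5 9 14 10 8 7 11)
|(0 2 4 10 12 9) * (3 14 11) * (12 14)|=|(0 2 4 10 14 11 3 12 9)|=9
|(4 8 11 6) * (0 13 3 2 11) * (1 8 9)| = 10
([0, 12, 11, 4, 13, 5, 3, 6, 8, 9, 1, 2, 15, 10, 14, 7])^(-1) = [0, 10, 11, 6, 3, 5, 7, 15, 8, 9, 13, 2, 1, 4, 14, 12]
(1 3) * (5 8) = (1 3)(5 8) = [0, 3, 2, 1, 4, 8, 6, 7, 5]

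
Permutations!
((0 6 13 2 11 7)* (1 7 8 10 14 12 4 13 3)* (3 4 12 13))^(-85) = ((0 6 4 3 1 7)(2 11 8 10 14 13))^(-85) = (0 7 1 3 4 6)(2 13 14 10 8 11)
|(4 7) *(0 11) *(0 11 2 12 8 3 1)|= |(0 2 12 8 3 1)(4 7)|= 6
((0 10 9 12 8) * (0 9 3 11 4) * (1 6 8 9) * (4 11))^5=((0 10 3 4)(1 6 8)(9 12))^5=(0 10 3 4)(1 8 6)(9 12)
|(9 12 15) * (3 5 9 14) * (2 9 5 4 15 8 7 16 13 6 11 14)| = 13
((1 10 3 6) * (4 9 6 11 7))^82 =(1 3 7 9)(4 6 10 11)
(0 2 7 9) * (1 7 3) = (0 2 3 1 7 9) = [2, 7, 3, 1, 4, 5, 6, 9, 8, 0]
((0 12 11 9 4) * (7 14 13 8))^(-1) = (0 4 9 11 12)(7 8 13 14)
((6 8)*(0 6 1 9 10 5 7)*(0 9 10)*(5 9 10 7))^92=(0 6 8 1 7 10 9)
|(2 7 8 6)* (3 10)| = 4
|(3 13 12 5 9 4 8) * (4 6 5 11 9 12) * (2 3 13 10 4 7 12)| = 12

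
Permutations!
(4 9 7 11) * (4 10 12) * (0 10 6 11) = (0 10 12 4 9 7)(6 11) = [10, 1, 2, 3, 9, 5, 11, 0, 8, 7, 12, 6, 4]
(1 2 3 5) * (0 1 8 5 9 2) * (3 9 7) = (0 1)(2 9)(3 7)(5 8) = [1, 0, 9, 7, 4, 8, 6, 3, 5, 2]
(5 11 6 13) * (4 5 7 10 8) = (4 5 11 6 13 7 10 8) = [0, 1, 2, 3, 5, 11, 13, 10, 4, 9, 8, 6, 12, 7]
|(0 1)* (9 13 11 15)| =4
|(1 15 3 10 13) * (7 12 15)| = 7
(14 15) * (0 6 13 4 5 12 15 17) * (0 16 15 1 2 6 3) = (0 3)(1 2 6 13 4 5 12)(14 17 16 15) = [3, 2, 6, 0, 5, 12, 13, 7, 8, 9, 10, 11, 1, 4, 17, 14, 15, 16]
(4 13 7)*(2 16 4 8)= (2 16 4 13 7 8)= [0, 1, 16, 3, 13, 5, 6, 8, 2, 9, 10, 11, 12, 7, 14, 15, 4]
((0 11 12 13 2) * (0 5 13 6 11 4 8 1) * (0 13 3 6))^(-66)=(13)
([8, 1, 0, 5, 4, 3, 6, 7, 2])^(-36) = [0, 1, 2, 3, 4, 5, 6, 7, 8]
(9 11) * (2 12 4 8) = (2 12 4 8)(9 11) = [0, 1, 12, 3, 8, 5, 6, 7, 2, 11, 10, 9, 4]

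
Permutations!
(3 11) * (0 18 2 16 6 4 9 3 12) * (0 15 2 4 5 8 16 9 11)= (0 18 4 11 12 15 2 9 3)(5 8 16 6)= [18, 1, 9, 0, 11, 8, 5, 7, 16, 3, 10, 12, 15, 13, 14, 2, 6, 17, 4]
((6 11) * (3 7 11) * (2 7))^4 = (2 3 6 11 7) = ((2 7 11 6 3))^4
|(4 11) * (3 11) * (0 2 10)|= |(0 2 10)(3 11 4)|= 3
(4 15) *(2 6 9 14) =(2 6 9 14)(4 15) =[0, 1, 6, 3, 15, 5, 9, 7, 8, 14, 10, 11, 12, 13, 2, 4]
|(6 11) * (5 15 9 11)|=|(5 15 9 11 6)|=5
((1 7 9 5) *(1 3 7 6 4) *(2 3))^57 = (2 7 5 3 9)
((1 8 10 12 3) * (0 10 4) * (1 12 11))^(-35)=(0 10 11 1 8 4)(3 12)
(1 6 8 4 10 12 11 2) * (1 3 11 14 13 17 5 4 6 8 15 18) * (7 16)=[0, 8, 3, 11, 10, 4, 15, 16, 6, 9, 12, 2, 14, 17, 13, 18, 7, 5, 1]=(1 8 6 15 18)(2 3 11)(4 10 12 14 13 17 5)(7 16)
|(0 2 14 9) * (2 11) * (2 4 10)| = 7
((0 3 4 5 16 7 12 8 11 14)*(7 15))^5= ((0 3 4 5 16 15 7 12 8 11 14))^5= (0 15 14 16 11 5 8 4 12 3 7)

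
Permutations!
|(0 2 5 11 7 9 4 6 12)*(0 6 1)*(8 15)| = 8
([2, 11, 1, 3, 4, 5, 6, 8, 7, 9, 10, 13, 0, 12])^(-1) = [12, 2, 0, 3, 4, 5, 6, 8, 7, 9, 10, 1, 13, 11]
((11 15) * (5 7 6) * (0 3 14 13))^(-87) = ((0 3 14 13)(5 7 6)(11 15))^(-87) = (0 3 14 13)(11 15)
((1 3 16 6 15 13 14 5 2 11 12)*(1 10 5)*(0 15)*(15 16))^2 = ((0 16 6)(1 3 15 13 14)(2 11 12 10 5))^2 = (0 6 16)(1 15 14 3 13)(2 12 5 11 10)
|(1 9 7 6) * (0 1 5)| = |(0 1 9 7 6 5)| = 6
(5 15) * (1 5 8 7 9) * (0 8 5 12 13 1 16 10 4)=(0 8 7 9 16 10 4)(1 12 13)(5 15)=[8, 12, 2, 3, 0, 15, 6, 9, 7, 16, 4, 11, 13, 1, 14, 5, 10]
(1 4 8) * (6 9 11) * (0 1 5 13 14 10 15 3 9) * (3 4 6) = (0 1 6)(3 9 11)(4 8 5 13 14 10 15) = [1, 6, 2, 9, 8, 13, 0, 7, 5, 11, 15, 3, 12, 14, 10, 4]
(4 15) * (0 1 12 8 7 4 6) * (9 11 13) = (0 1 12 8 7 4 15 6)(9 11 13) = [1, 12, 2, 3, 15, 5, 0, 4, 7, 11, 10, 13, 8, 9, 14, 6]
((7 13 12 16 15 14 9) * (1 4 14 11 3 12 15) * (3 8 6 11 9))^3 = ((1 4 14 3 12 16)(6 11 8)(7 13 15 9))^3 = (1 3)(4 12)(7 9 15 13)(14 16)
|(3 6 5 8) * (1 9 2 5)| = 7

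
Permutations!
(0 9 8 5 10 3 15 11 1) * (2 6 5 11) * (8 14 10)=(0 9 14 10 3 15 2 6 5 8 11 1)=[9, 0, 6, 15, 4, 8, 5, 7, 11, 14, 3, 1, 12, 13, 10, 2]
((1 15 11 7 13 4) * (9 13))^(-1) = (1 4 13 9 7 11 15)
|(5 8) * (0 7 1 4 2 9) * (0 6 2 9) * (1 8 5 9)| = 6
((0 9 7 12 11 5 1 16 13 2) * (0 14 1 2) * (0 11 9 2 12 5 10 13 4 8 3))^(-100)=((0 2 14 1 16 4 8 3)(5 12 9 7)(10 13 11))^(-100)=(0 16)(1 3)(2 4)(8 14)(10 11 13)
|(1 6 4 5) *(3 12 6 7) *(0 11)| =|(0 11)(1 7 3 12 6 4 5)| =14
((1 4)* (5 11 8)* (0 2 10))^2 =(0 10 2)(5 8 11)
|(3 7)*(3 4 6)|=4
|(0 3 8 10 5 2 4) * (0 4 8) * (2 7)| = 10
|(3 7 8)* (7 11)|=4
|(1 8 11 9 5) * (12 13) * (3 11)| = 6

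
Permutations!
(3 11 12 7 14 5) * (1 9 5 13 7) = (1 9 5 3 11 12)(7 14 13) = [0, 9, 2, 11, 4, 3, 6, 14, 8, 5, 10, 12, 1, 7, 13]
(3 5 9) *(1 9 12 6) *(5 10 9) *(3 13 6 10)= (1 5 12 10 9 13 6)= [0, 5, 2, 3, 4, 12, 1, 7, 8, 13, 9, 11, 10, 6]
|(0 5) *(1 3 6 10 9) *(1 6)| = 6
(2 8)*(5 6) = [0, 1, 8, 3, 4, 6, 5, 7, 2] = (2 8)(5 6)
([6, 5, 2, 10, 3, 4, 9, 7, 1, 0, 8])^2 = (0 9 6)(1 4 10)(3 8 5)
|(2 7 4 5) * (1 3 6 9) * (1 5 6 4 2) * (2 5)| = |(1 3 4 6 9 2 7 5)| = 8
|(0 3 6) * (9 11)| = 6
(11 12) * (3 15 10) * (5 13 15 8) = [0, 1, 2, 8, 4, 13, 6, 7, 5, 9, 3, 12, 11, 15, 14, 10] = (3 8 5 13 15 10)(11 12)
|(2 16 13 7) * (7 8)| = 5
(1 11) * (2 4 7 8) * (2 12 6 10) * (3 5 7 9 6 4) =(1 11)(2 3 5 7 8 12 4 9 6 10) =[0, 11, 3, 5, 9, 7, 10, 8, 12, 6, 2, 1, 4]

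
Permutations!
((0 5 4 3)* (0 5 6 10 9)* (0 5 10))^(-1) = ((0 6)(3 10 9 5 4))^(-1) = (0 6)(3 4 5 9 10)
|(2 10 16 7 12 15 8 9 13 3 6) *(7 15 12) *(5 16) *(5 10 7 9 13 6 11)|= 28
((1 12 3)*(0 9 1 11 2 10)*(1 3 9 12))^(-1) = ((0 12 9 3 11 2 10))^(-1) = (0 10 2 11 3 9 12)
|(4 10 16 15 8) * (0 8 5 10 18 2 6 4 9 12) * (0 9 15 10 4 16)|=10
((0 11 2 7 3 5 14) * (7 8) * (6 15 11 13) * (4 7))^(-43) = (0 2 5 15 7 13 8 14 11 3 6 4)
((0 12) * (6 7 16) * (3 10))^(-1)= ((0 12)(3 10)(6 7 16))^(-1)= (0 12)(3 10)(6 16 7)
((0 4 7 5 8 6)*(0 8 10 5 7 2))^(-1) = (0 2 4)(5 10)(6 8)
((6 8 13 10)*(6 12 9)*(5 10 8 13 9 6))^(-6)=((5 10 12 6 13 8 9))^(-6)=(5 10 12 6 13 8 9)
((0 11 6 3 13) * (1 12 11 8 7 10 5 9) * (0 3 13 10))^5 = (0 7 8)(1 3 12 10 11 5 6 9 13) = ((0 8 7)(1 12 11 6 13 3 10 5 9))^5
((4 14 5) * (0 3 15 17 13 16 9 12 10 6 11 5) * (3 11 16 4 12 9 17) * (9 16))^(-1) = (0 14 4 13 17 16 9 6 10 12 5 11)(3 15)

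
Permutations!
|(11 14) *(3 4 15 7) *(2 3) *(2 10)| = |(2 3 4 15 7 10)(11 14)| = 6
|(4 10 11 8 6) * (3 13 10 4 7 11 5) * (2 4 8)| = 12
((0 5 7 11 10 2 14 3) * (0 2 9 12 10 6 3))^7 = (0 14 2 3 6 11 7 5)(9 12 10)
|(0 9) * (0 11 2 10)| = |(0 9 11 2 10)| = 5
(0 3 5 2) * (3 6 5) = [6, 1, 0, 3, 4, 2, 5] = (0 6 5 2)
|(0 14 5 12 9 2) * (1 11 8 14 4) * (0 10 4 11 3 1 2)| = |(0 11 8 14 5 12 9)(1 3)(2 10 4)| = 42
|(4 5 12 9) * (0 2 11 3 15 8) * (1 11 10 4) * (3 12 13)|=36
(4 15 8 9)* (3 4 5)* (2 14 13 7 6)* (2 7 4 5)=(2 14 13 4 15 8 9)(3 5)(6 7)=[0, 1, 14, 5, 15, 3, 7, 6, 9, 2, 10, 11, 12, 4, 13, 8]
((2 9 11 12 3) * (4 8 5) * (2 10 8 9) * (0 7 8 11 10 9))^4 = ((0 7 8 5 4)(3 9 10 11 12))^4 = (0 4 5 8 7)(3 12 11 10 9)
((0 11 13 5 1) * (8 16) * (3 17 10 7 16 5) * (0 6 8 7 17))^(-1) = ((0 11 13 3)(1 6 8 5)(7 16)(10 17))^(-1) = (0 3 13 11)(1 5 8 6)(7 16)(10 17)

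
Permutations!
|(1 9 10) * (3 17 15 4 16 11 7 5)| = 24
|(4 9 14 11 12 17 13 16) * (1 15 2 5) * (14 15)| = 12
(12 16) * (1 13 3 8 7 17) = [0, 13, 2, 8, 4, 5, 6, 17, 7, 9, 10, 11, 16, 3, 14, 15, 12, 1] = (1 13 3 8 7 17)(12 16)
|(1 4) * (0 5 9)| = |(0 5 9)(1 4)| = 6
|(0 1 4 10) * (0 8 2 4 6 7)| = |(0 1 6 7)(2 4 10 8)| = 4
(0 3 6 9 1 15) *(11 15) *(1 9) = (0 3 6 1 11 15) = [3, 11, 2, 6, 4, 5, 1, 7, 8, 9, 10, 15, 12, 13, 14, 0]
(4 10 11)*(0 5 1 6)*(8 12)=[5, 6, 2, 3, 10, 1, 0, 7, 12, 9, 11, 4, 8]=(0 5 1 6)(4 10 11)(8 12)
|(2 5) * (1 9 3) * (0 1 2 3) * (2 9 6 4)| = 8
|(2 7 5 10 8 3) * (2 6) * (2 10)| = |(2 7 5)(3 6 10 8)| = 12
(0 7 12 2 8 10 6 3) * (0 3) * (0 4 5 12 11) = (0 7 11)(2 8 10 6 4 5 12) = [7, 1, 8, 3, 5, 12, 4, 11, 10, 9, 6, 0, 2]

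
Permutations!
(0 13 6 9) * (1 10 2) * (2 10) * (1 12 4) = (0 13 6 9)(1 2 12 4) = [13, 2, 12, 3, 1, 5, 9, 7, 8, 0, 10, 11, 4, 6]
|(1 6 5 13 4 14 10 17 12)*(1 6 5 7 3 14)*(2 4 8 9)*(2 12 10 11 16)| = 14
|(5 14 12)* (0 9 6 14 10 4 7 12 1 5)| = 10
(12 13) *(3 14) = (3 14)(12 13) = [0, 1, 2, 14, 4, 5, 6, 7, 8, 9, 10, 11, 13, 12, 3]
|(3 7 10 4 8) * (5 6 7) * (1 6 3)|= 6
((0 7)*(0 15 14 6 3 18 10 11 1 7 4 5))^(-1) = (0 5 4)(1 11 10 18 3 6 14 15 7)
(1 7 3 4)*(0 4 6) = (0 4 1 7 3 6) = [4, 7, 2, 6, 1, 5, 0, 3]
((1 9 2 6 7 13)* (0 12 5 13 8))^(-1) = (0 8 7 6 2 9 1 13 5 12)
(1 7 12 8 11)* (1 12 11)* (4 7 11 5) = (1 11 12 8)(4 7 5) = [0, 11, 2, 3, 7, 4, 6, 5, 1, 9, 10, 12, 8]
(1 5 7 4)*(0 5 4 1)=(0 5 7 1 4)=[5, 4, 2, 3, 0, 7, 6, 1]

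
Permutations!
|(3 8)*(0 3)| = 3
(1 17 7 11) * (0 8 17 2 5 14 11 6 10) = (0 8 17 7 6 10)(1 2 5 14 11) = [8, 2, 5, 3, 4, 14, 10, 6, 17, 9, 0, 1, 12, 13, 11, 15, 16, 7]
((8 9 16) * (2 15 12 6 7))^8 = ((2 15 12 6 7)(8 9 16))^8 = (2 6 15 7 12)(8 16 9)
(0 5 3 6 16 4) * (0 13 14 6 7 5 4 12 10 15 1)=(0 4 13 14 6 16 12 10 15 1)(3 7 5)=[4, 0, 2, 7, 13, 3, 16, 5, 8, 9, 15, 11, 10, 14, 6, 1, 12]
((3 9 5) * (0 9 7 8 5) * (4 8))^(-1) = ((0 9)(3 7 4 8 5))^(-1) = (0 9)(3 5 8 4 7)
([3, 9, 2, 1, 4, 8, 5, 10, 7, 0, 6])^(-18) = (0 1)(3 9)(5 7 6 8 10)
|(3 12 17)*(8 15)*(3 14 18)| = 10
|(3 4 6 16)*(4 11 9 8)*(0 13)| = 14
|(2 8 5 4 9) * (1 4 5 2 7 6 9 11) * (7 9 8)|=12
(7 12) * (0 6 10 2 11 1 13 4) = (0 6 10 2 11 1 13 4)(7 12) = [6, 13, 11, 3, 0, 5, 10, 12, 8, 9, 2, 1, 7, 4]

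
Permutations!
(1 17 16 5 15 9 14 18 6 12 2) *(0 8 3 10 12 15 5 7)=(0 8 3 10 12 2 1 17 16 7)(6 15 9 14 18)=[8, 17, 1, 10, 4, 5, 15, 0, 3, 14, 12, 11, 2, 13, 18, 9, 7, 16, 6]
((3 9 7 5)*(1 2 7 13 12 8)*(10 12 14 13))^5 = ((1 2 7 5 3 9 10 12 8)(13 14))^5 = (1 9 2 10 7 12 5 8 3)(13 14)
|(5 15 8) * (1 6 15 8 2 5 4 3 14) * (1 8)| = |(1 6 15 2 5)(3 14 8 4)| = 20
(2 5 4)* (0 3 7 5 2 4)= [3, 1, 2, 7, 4, 0, 6, 5]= (0 3 7 5)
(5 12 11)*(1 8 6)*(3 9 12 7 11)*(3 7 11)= [0, 8, 2, 9, 4, 11, 1, 3, 6, 12, 10, 5, 7]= (1 8 6)(3 9 12 7)(5 11)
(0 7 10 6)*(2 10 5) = (0 7 5 2 10 6) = [7, 1, 10, 3, 4, 2, 0, 5, 8, 9, 6]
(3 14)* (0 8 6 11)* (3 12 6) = (0 8 3 14 12 6 11) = [8, 1, 2, 14, 4, 5, 11, 7, 3, 9, 10, 0, 6, 13, 12]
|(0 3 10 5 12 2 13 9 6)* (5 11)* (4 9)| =|(0 3 10 11 5 12 2 13 4 9 6)| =11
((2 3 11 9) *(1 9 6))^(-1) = (1 6 11 3 2 9)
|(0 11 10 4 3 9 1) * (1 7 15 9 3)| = 15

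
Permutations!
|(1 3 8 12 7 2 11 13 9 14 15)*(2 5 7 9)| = |(1 3 8 12 9 14 15)(2 11 13)(5 7)| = 42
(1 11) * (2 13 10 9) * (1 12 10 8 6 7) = [0, 11, 13, 3, 4, 5, 7, 1, 6, 2, 9, 12, 10, 8] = (1 11 12 10 9 2 13 8 6 7)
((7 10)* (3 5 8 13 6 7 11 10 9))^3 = (3 13 9 8 7 5 6)(10 11)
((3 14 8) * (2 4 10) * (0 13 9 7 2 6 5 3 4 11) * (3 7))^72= (0 10 13 6 9 5 3 7 14 2 8 11 4)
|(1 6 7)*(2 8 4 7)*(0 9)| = |(0 9)(1 6 2 8 4 7)| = 6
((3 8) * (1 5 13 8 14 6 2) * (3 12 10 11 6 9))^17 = ((1 5 13 8 12 10 11 6 2)(3 14 9))^17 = (1 2 6 11 10 12 8 13 5)(3 9 14)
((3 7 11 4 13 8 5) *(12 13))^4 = ((3 7 11 4 12 13 8 5))^4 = (3 12)(4 5)(7 13)(8 11)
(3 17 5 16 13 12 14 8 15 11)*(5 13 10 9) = (3 17 13 12 14 8 15 11)(5 16 10 9) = [0, 1, 2, 17, 4, 16, 6, 7, 15, 5, 9, 3, 14, 12, 8, 11, 10, 13]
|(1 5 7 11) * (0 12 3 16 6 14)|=|(0 12 3 16 6 14)(1 5 7 11)|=12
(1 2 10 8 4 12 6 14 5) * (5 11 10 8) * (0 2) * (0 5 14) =(0 2 8 4 12 6)(1 5)(10 14 11) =[2, 5, 8, 3, 12, 1, 0, 7, 4, 9, 14, 10, 6, 13, 11]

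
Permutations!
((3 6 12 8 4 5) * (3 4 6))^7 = ((4 5)(6 12 8))^7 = (4 5)(6 12 8)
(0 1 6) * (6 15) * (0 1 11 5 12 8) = [11, 15, 2, 3, 4, 12, 1, 7, 0, 9, 10, 5, 8, 13, 14, 6] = (0 11 5 12 8)(1 15 6)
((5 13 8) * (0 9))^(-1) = ((0 9)(5 13 8))^(-1) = (0 9)(5 8 13)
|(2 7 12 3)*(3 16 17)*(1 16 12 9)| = |(1 16 17 3 2 7 9)| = 7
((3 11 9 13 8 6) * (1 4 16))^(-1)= (1 16 4)(3 6 8 13 9 11)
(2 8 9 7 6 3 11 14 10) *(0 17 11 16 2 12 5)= [17, 1, 8, 16, 4, 0, 3, 6, 9, 7, 12, 14, 5, 13, 10, 15, 2, 11]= (0 17 11 14 10 12 5)(2 8 9 7 6 3 16)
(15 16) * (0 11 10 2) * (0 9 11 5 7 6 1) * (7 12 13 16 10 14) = (0 5 12 13 16 15 10 2 9 11 14 7 6 1) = [5, 0, 9, 3, 4, 12, 1, 6, 8, 11, 2, 14, 13, 16, 7, 10, 15]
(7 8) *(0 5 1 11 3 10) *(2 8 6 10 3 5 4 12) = (0 4 12 2 8 7 6 10)(1 11 5) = [4, 11, 8, 3, 12, 1, 10, 6, 7, 9, 0, 5, 2]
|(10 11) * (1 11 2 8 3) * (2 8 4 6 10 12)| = |(1 11 12 2 4 6 10 8 3)| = 9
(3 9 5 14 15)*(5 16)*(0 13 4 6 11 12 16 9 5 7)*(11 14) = (0 13 4 6 14 15 3 5 11 12 16 7) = [13, 1, 2, 5, 6, 11, 14, 0, 8, 9, 10, 12, 16, 4, 15, 3, 7]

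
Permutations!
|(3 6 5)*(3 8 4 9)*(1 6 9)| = 10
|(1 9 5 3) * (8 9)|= 5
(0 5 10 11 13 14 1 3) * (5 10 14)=(0 10 11 13 5 14 1 3)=[10, 3, 2, 0, 4, 14, 6, 7, 8, 9, 11, 13, 12, 5, 1]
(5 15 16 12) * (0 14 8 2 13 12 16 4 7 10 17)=(0 14 8 2 13 12 5 15 4 7 10 17)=[14, 1, 13, 3, 7, 15, 6, 10, 2, 9, 17, 11, 5, 12, 8, 4, 16, 0]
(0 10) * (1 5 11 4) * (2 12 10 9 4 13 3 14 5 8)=[9, 8, 12, 14, 1, 11, 6, 7, 2, 4, 0, 13, 10, 3, 5]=(0 9 4 1 8 2 12 10)(3 14 5 11 13)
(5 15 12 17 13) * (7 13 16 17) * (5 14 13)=[0, 1, 2, 3, 4, 15, 6, 5, 8, 9, 10, 11, 7, 14, 13, 12, 17, 16]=(5 15 12 7)(13 14)(16 17)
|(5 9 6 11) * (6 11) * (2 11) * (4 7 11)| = |(2 4 7 11 5 9)| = 6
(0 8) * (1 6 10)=[8, 6, 2, 3, 4, 5, 10, 7, 0, 9, 1]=(0 8)(1 6 10)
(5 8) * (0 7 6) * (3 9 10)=(0 7 6)(3 9 10)(5 8)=[7, 1, 2, 9, 4, 8, 0, 6, 5, 10, 3]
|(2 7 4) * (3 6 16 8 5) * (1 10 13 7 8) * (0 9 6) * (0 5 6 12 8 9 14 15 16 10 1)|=|(0 14 15 16)(2 9 12 8 6 10 13 7 4)(3 5)|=36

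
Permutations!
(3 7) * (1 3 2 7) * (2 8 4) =(1 3)(2 7 8 4) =[0, 3, 7, 1, 2, 5, 6, 8, 4]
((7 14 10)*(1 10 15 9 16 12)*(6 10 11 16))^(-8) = ((1 11 16 12)(6 10 7 14 15 9))^(-8) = (16)(6 15 7)(9 14 10)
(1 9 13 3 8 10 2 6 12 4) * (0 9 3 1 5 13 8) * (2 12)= (0 9 8 10 12 4 5 13 1 3)(2 6)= [9, 3, 6, 0, 5, 13, 2, 7, 10, 8, 12, 11, 4, 1]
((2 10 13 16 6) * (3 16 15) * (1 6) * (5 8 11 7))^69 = (1 15 2 16 13 6 3 10)(5 8 11 7)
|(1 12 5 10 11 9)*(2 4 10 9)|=|(1 12 5 9)(2 4 10 11)|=4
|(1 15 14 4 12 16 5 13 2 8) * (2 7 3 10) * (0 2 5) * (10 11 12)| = |(0 2 8 1 15 14 4 10 5 13 7 3 11 12 16)| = 15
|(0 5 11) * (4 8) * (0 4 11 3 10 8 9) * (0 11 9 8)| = |(0 5 3 10)(4 8 9 11)| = 4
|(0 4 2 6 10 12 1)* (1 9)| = 8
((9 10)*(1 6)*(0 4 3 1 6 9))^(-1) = (0 10 9 1 3 4)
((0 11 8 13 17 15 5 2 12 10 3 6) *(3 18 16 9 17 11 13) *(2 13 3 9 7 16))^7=((0 3 6)(2 12 10 18)(5 13 11 8 9 17 15)(7 16))^7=(0 3 6)(2 18 10 12)(7 16)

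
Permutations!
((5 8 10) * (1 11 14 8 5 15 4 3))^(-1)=((1 11 14 8 10 15 4 3))^(-1)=(1 3 4 15 10 8 14 11)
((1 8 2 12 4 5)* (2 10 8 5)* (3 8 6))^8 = ((1 5)(2 12 4)(3 8 10 6))^8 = (2 4 12)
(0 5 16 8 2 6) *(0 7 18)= (0 5 16 8 2 6 7 18)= [5, 1, 6, 3, 4, 16, 7, 18, 2, 9, 10, 11, 12, 13, 14, 15, 8, 17, 0]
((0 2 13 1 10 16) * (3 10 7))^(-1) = (0 16 10 3 7 1 13 2)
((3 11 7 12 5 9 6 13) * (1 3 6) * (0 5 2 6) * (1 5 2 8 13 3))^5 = ((0 2 6 3 11 7 12 8 13)(5 9))^5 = (0 7 2 12 6 8 3 13 11)(5 9)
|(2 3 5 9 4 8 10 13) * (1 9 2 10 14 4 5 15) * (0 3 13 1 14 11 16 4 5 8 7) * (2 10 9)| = 15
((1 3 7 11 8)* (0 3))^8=((0 3 7 11 8 1))^8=(0 7 8)(1 3 11)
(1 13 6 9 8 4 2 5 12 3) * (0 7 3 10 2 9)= [7, 13, 5, 1, 9, 12, 0, 3, 4, 8, 2, 11, 10, 6]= (0 7 3 1 13 6)(2 5 12 10)(4 9 8)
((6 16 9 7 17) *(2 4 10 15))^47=(2 15 10 4)(6 9 17 16 7)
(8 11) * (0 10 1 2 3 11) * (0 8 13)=[10, 2, 3, 11, 4, 5, 6, 7, 8, 9, 1, 13, 12, 0]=(0 10 1 2 3 11 13)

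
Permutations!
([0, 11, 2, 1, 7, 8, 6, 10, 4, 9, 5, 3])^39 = (11)(4 8 5 10 7)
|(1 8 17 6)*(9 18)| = |(1 8 17 6)(9 18)| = 4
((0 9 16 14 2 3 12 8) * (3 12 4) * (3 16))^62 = (0 8 12 2 14 16 4 3 9)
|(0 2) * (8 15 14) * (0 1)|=3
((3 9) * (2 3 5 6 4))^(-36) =(9)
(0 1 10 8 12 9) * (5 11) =(0 1 10 8 12 9)(5 11) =[1, 10, 2, 3, 4, 11, 6, 7, 12, 0, 8, 5, 9]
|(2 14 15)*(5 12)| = 6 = |(2 14 15)(5 12)|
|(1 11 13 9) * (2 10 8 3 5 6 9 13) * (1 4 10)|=21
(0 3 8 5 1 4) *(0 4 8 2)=(0 3 2)(1 8 5)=[3, 8, 0, 2, 4, 1, 6, 7, 5]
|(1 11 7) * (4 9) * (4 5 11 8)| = 7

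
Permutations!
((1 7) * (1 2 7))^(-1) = (2 7)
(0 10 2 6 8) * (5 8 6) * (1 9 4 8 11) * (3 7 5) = [10, 9, 3, 7, 8, 11, 6, 5, 0, 4, 2, 1] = (0 10 2 3 7 5 11 1 9 4 8)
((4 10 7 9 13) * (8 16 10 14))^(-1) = ((4 14 8 16 10 7 9 13))^(-1) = (4 13 9 7 10 16 8 14)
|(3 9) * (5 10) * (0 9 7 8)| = 10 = |(0 9 3 7 8)(5 10)|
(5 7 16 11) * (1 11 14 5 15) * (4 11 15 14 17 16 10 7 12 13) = [0, 15, 2, 3, 11, 12, 6, 10, 8, 9, 7, 14, 13, 4, 5, 1, 17, 16] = (1 15)(4 11 14 5 12 13)(7 10)(16 17)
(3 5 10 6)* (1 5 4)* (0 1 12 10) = (0 1 5)(3 4 12 10 6) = [1, 5, 2, 4, 12, 0, 3, 7, 8, 9, 6, 11, 10]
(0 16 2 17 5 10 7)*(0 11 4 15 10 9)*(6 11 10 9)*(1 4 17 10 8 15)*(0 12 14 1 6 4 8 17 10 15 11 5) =(0 16 2 15 9 12 14 1 8 11 10 7 17)(4 6 5) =[16, 8, 15, 3, 6, 4, 5, 17, 11, 12, 7, 10, 14, 13, 1, 9, 2, 0]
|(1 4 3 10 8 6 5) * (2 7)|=14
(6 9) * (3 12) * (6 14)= (3 12)(6 9 14)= [0, 1, 2, 12, 4, 5, 9, 7, 8, 14, 10, 11, 3, 13, 6]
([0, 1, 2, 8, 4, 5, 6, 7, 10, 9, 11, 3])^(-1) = (3 11 10 8)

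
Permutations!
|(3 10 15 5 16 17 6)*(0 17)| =|(0 17 6 3 10 15 5 16)| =8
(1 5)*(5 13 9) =[0, 13, 2, 3, 4, 1, 6, 7, 8, 5, 10, 11, 12, 9] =(1 13 9 5)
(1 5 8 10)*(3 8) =[0, 5, 2, 8, 4, 3, 6, 7, 10, 9, 1] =(1 5 3 8 10)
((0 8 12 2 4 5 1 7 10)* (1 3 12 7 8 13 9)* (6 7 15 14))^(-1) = ((0 13 9 1 8 15 14 6 7 10)(2 4 5 3 12))^(-1) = (0 10 7 6 14 15 8 1 9 13)(2 12 3 5 4)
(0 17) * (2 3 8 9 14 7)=(0 17)(2 3 8 9 14 7)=[17, 1, 3, 8, 4, 5, 6, 2, 9, 14, 10, 11, 12, 13, 7, 15, 16, 0]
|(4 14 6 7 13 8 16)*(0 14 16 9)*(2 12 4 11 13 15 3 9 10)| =56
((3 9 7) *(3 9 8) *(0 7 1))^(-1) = (0 1 9 7)(3 8)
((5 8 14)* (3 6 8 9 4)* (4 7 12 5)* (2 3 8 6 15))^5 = ((2 3 15)(4 8 14)(5 9 7 12))^5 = (2 15 3)(4 14 8)(5 9 7 12)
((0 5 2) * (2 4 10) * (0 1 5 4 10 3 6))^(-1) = ((0 4 3 6)(1 5 10 2))^(-1) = (0 6 3 4)(1 2 10 5)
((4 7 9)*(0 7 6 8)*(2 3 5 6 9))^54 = (9)(0 6 3 7 8 5 2)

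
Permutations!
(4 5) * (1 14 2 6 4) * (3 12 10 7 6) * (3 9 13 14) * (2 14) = (14)(1 3 12 10 7 6 4 5)(2 9 13) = [0, 3, 9, 12, 5, 1, 4, 6, 8, 13, 7, 11, 10, 2, 14]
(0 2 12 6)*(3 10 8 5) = (0 2 12 6)(3 10 8 5) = [2, 1, 12, 10, 4, 3, 0, 7, 5, 9, 8, 11, 6]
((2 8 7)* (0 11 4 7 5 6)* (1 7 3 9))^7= ((0 11 4 3 9 1 7 2 8 5 6))^7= (0 2 3 6 7 4 5 1 11 8 9)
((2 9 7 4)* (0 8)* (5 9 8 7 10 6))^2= (0 4 8 7 2)(5 10)(6 9)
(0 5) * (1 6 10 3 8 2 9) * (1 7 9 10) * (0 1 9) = (0 5 1 6 9 7)(2 10 3 8) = [5, 6, 10, 8, 4, 1, 9, 0, 2, 7, 3]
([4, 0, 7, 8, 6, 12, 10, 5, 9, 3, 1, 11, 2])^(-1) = [1, 10, 12, 9, 0, 7, 4, 2, 3, 8, 6, 11, 5]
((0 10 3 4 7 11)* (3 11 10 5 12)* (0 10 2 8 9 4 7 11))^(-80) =((0 5 12 3 7 2 8 9 4 11 10))^(-80) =(0 4 2 12 10 9 7 5 11 8 3)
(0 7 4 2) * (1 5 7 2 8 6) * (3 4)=(0 2)(1 5 7 3 4 8 6)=[2, 5, 0, 4, 8, 7, 1, 3, 6]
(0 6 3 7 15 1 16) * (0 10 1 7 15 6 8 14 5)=(0 8 14 5)(1 16 10)(3 15 7 6)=[8, 16, 2, 15, 4, 0, 3, 6, 14, 9, 1, 11, 12, 13, 5, 7, 10]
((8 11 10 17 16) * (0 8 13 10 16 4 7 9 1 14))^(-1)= (0 14 1 9 7 4 17 10 13 16 11 8)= ((0 8 11 16 13 10 17 4 7 9 1 14))^(-1)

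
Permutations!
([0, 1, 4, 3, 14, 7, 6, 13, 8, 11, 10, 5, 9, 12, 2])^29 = [0, 1, 14, 3, 2, 11, 6, 5, 8, 12, 10, 9, 13, 7, 4]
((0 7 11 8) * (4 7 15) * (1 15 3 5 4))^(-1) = (0 8 11 7 4 5 3)(1 15)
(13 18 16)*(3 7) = (3 7)(13 18 16) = [0, 1, 2, 7, 4, 5, 6, 3, 8, 9, 10, 11, 12, 18, 14, 15, 13, 17, 16]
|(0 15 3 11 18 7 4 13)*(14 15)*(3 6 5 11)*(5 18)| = 8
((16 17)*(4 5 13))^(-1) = (4 13 5)(16 17)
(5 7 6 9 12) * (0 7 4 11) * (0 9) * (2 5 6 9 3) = (0 7 9 12 6)(2 5 4 11 3) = [7, 1, 5, 2, 11, 4, 0, 9, 8, 12, 10, 3, 6]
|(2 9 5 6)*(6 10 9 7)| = |(2 7 6)(5 10 9)| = 3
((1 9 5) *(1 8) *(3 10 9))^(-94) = ((1 3 10 9 5 8))^(-94) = (1 10 5)(3 9 8)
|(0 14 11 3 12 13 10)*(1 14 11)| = |(0 11 3 12 13 10)(1 14)| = 6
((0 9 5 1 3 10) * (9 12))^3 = (0 5 10 9 3 12 1)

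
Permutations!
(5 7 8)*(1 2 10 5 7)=(1 2 10 5)(7 8)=[0, 2, 10, 3, 4, 1, 6, 8, 7, 9, 5]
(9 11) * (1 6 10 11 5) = (1 6 10 11 9 5) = [0, 6, 2, 3, 4, 1, 10, 7, 8, 5, 11, 9]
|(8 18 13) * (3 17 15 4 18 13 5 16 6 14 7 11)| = |(3 17 15 4 18 5 16 6 14 7 11)(8 13)| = 22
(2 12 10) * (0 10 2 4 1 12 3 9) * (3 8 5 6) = [10, 12, 8, 9, 1, 6, 3, 7, 5, 0, 4, 11, 2] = (0 10 4 1 12 2 8 5 6 3 9)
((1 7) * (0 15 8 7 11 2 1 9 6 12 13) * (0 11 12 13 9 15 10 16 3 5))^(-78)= (0 16 5 10 3)(1 2 11 13 6 9 12)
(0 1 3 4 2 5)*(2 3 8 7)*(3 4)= [1, 8, 5, 3, 4, 0, 6, 2, 7]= (0 1 8 7 2 5)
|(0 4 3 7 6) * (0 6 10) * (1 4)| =|(0 1 4 3 7 10)| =6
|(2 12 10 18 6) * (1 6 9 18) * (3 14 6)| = |(1 3 14 6 2 12 10)(9 18)| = 14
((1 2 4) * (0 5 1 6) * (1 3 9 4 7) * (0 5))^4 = ((1 2 7)(3 9 4 6 5))^4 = (1 2 7)(3 5 6 4 9)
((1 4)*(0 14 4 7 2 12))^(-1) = ((0 14 4 1 7 2 12))^(-1) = (0 12 2 7 1 4 14)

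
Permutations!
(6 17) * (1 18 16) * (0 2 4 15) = (0 2 4 15)(1 18 16)(6 17) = [2, 18, 4, 3, 15, 5, 17, 7, 8, 9, 10, 11, 12, 13, 14, 0, 1, 6, 16]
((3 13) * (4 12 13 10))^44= ((3 10 4 12 13))^44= (3 13 12 4 10)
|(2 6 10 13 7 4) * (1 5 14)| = |(1 5 14)(2 6 10 13 7 4)| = 6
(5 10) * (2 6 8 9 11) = (2 6 8 9 11)(5 10) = [0, 1, 6, 3, 4, 10, 8, 7, 9, 11, 5, 2]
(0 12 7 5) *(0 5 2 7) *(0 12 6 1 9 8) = (12)(0 6 1 9 8)(2 7) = [6, 9, 7, 3, 4, 5, 1, 2, 0, 8, 10, 11, 12]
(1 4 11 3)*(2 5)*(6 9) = [0, 4, 5, 1, 11, 2, 9, 7, 8, 6, 10, 3] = (1 4 11 3)(2 5)(6 9)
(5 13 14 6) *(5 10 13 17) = (5 17)(6 10 13 14) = [0, 1, 2, 3, 4, 17, 10, 7, 8, 9, 13, 11, 12, 14, 6, 15, 16, 5]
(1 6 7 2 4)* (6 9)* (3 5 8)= (1 9 6 7 2 4)(3 5 8)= [0, 9, 4, 5, 1, 8, 7, 2, 3, 6]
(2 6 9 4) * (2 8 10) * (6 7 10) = (2 7 10)(4 8 6 9) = [0, 1, 7, 3, 8, 5, 9, 10, 6, 4, 2]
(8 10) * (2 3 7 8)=[0, 1, 3, 7, 4, 5, 6, 8, 10, 9, 2]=(2 3 7 8 10)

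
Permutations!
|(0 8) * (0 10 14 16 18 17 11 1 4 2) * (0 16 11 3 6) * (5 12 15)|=|(0 8 10 14 11 1 4 2 16 18 17 3 6)(5 12 15)|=39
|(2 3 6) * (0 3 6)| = 2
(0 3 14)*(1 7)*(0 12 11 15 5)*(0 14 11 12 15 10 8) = [3, 7, 2, 11, 4, 14, 6, 1, 0, 9, 8, 10, 12, 13, 15, 5] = (0 3 11 10 8)(1 7)(5 14 15)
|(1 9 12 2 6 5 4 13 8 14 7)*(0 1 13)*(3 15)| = 8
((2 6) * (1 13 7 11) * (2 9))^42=((1 13 7 11)(2 6 9))^42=(1 7)(11 13)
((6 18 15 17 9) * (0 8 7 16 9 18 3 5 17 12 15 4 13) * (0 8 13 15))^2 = (0 8 16 6 5 18 15)(3 17 4 12 13 7 9)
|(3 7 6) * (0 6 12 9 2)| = |(0 6 3 7 12 9 2)| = 7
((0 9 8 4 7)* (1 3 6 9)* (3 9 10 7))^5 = (0 3 1 6 9 10 8 7 4)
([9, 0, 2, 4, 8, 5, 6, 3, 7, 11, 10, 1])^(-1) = [1, 11, 2, 7, 3, 5, 6, 8, 4, 0, 10, 9]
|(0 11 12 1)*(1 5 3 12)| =3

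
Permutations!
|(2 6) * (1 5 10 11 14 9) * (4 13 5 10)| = 30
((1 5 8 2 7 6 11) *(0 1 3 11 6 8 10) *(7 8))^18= ((0 1 5 10)(2 8)(3 11))^18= (11)(0 5)(1 10)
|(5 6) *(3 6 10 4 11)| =6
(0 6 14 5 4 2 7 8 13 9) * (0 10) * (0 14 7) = (0 6 7 8 13 9 10 14 5 4 2) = [6, 1, 0, 3, 2, 4, 7, 8, 13, 10, 14, 11, 12, 9, 5]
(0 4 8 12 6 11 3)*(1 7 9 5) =[4, 7, 2, 0, 8, 1, 11, 9, 12, 5, 10, 3, 6] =(0 4 8 12 6 11 3)(1 7 9 5)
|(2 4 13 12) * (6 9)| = |(2 4 13 12)(6 9)| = 4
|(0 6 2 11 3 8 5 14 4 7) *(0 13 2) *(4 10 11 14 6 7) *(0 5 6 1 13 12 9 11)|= 14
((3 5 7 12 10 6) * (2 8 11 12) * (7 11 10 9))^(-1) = ((2 8 10 6 3 5 11 12 9 7))^(-1) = (2 7 9 12 11 5 3 6 10 8)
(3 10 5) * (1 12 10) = (1 12 10 5 3) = [0, 12, 2, 1, 4, 3, 6, 7, 8, 9, 5, 11, 10]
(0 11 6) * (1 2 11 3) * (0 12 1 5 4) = (0 3 5 4)(1 2 11 6 12) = [3, 2, 11, 5, 0, 4, 12, 7, 8, 9, 10, 6, 1]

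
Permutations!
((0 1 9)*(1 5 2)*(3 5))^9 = ((0 3 5 2 1 9))^9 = (0 2)(1 3)(5 9)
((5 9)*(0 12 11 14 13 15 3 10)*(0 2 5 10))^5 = ((0 12 11 14 13 15 3)(2 5 9 10))^5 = (0 15 14 12 3 13 11)(2 5 9 10)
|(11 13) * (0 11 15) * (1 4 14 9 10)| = 20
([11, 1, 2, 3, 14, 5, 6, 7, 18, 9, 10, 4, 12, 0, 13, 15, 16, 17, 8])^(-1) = [13, 1, 2, 3, 11, 5, 6, 7, 18, 9, 10, 0, 12, 14, 4, 15, 16, 17, 8]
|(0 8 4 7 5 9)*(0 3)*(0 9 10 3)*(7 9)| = 4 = |(0 8 4 9)(3 7 5 10)|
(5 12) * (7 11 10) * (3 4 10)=[0, 1, 2, 4, 10, 12, 6, 11, 8, 9, 7, 3, 5]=(3 4 10 7 11)(5 12)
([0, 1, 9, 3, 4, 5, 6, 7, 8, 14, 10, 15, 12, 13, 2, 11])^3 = [0, 1, 2, 3, 4, 5, 6, 7, 8, 9, 10, 15, 12, 13, 14, 11]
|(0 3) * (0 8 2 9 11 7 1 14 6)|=10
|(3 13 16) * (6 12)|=6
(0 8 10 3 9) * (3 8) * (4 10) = [3, 1, 2, 9, 10, 5, 6, 7, 4, 0, 8] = (0 3 9)(4 10 8)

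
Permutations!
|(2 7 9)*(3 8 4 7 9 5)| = 10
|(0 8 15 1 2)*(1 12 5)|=7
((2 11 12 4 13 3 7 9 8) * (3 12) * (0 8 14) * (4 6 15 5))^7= ((0 8 2 11 3 7 9 14)(4 13 12 6 15 5))^7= (0 14 9 7 3 11 2 8)(4 13 12 6 15 5)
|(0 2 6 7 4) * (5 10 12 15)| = |(0 2 6 7 4)(5 10 12 15)| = 20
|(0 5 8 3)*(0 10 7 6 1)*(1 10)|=15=|(0 5 8 3 1)(6 10 7)|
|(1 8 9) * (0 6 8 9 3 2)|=|(0 6 8 3 2)(1 9)|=10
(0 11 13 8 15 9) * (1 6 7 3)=[11, 6, 2, 1, 4, 5, 7, 3, 15, 0, 10, 13, 12, 8, 14, 9]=(0 11 13 8 15 9)(1 6 7 3)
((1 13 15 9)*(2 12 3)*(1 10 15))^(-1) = ((1 13)(2 12 3)(9 10 15))^(-1) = (1 13)(2 3 12)(9 15 10)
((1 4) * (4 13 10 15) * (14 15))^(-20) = (1 15 10)(4 14 13)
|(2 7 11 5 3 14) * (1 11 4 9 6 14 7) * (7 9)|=8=|(1 11 5 3 9 6 14 2)(4 7)|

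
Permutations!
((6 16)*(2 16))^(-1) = (2 6 16)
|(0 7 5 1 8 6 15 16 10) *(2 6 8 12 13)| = 11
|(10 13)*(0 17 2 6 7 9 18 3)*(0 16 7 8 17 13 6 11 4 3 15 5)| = 16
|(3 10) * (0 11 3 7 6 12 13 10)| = 15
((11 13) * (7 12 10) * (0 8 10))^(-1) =(0 12 7 10 8)(11 13)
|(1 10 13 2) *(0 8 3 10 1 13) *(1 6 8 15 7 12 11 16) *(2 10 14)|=14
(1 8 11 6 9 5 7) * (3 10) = (1 8 11 6 9 5 7)(3 10) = [0, 8, 2, 10, 4, 7, 9, 1, 11, 5, 3, 6]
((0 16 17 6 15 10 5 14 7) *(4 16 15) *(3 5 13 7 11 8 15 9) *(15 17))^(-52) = (0 6 9 4 3 16 5 15 14 10 11 13 8 7 17)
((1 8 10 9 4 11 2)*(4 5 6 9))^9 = (1 4)(2 10)(8 11)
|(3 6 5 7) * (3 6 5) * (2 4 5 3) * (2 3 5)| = 4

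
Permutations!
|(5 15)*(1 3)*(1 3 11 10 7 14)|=10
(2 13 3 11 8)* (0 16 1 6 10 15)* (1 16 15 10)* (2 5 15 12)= (16)(0 12 2 13 3 11 8 5 15)(1 6)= [12, 6, 13, 11, 4, 15, 1, 7, 5, 9, 10, 8, 2, 3, 14, 0, 16]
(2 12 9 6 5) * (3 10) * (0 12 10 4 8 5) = [12, 1, 10, 4, 8, 2, 0, 7, 5, 6, 3, 11, 9] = (0 12 9 6)(2 10 3 4 8 5)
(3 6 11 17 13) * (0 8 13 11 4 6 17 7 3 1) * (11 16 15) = (0 8 13 1)(3 17 16 15 11 7)(4 6) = [8, 0, 2, 17, 6, 5, 4, 3, 13, 9, 10, 7, 12, 1, 14, 11, 15, 16]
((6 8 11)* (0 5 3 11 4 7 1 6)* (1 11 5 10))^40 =((0 10 1 6 8 4 7 11)(3 5))^40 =(11)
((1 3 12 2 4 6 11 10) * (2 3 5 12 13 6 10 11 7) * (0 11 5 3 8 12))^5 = (0 5 11)(1 2 13 10 7 3 4 6)(8 12)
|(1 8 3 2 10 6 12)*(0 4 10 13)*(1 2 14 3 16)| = 42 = |(0 4 10 6 12 2 13)(1 8 16)(3 14)|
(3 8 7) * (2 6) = [0, 1, 6, 8, 4, 5, 2, 3, 7] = (2 6)(3 8 7)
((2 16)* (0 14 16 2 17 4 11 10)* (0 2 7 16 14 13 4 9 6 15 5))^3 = (0 11 7 9 5 4 2 17 15 13 10 16 6)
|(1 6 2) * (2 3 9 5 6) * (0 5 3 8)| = 4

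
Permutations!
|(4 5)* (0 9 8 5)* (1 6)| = 10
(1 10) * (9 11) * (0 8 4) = (0 8 4)(1 10)(9 11) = [8, 10, 2, 3, 0, 5, 6, 7, 4, 11, 1, 9]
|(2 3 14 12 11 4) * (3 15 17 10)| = 9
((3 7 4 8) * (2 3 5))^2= (2 7 8)(3 4 5)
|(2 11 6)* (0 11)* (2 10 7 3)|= 7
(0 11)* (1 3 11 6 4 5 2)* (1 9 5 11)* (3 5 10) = (0 6 4 11)(1 5 2 9 10 3) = [6, 5, 9, 1, 11, 2, 4, 7, 8, 10, 3, 0]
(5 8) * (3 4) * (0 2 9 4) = (0 2 9 4 3)(5 8) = [2, 1, 9, 0, 3, 8, 6, 7, 5, 4]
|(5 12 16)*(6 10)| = 6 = |(5 12 16)(6 10)|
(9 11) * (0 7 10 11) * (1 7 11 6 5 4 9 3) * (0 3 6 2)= (0 11 6 5 4 9 3 1 7 10 2)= [11, 7, 0, 1, 9, 4, 5, 10, 8, 3, 2, 6]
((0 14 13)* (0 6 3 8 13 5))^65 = ((0 14 5)(3 8 13 6))^65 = (0 5 14)(3 8 13 6)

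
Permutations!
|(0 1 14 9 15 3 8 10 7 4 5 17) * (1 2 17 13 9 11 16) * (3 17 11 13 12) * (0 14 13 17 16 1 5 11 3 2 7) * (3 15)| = |(0 7 4 11 1 13 9 3 8 10)(2 15 16 5 12)(14 17)| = 10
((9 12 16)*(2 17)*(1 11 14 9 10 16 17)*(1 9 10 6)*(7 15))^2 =(1 14 16)(2 12)(6 11 10)(9 17)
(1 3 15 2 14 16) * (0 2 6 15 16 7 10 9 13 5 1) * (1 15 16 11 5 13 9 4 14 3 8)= (0 2 3 11 5 15 6 16)(1 8)(4 14 7 10)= [2, 8, 3, 11, 14, 15, 16, 10, 1, 9, 4, 5, 12, 13, 7, 6, 0]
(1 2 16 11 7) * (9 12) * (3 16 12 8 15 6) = [0, 2, 12, 16, 4, 5, 3, 1, 15, 8, 10, 7, 9, 13, 14, 6, 11] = (1 2 12 9 8 15 6 3 16 11 7)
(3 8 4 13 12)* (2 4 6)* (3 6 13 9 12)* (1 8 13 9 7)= [0, 8, 4, 13, 7, 5, 2, 1, 9, 12, 10, 11, 6, 3]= (1 8 9 12 6 2 4 7)(3 13)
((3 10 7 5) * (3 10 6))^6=((3 6)(5 10 7))^6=(10)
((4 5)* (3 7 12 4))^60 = (12)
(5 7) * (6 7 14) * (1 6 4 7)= (1 6)(4 7 5 14)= [0, 6, 2, 3, 7, 14, 1, 5, 8, 9, 10, 11, 12, 13, 4]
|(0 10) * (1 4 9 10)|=|(0 1 4 9 10)|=5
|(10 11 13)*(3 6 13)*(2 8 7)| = |(2 8 7)(3 6 13 10 11)| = 15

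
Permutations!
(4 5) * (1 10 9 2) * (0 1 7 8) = [1, 10, 7, 3, 5, 4, 6, 8, 0, 2, 9] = (0 1 10 9 2 7 8)(4 5)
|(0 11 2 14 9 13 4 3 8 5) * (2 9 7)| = |(0 11 9 13 4 3 8 5)(2 14 7)| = 24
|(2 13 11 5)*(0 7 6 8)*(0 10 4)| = |(0 7 6 8 10 4)(2 13 11 5)| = 12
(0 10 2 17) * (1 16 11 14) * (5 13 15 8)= (0 10 2 17)(1 16 11 14)(5 13 15 8)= [10, 16, 17, 3, 4, 13, 6, 7, 5, 9, 2, 14, 12, 15, 1, 8, 11, 0]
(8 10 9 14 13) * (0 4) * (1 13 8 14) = (0 4)(1 13 14 8 10 9) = [4, 13, 2, 3, 0, 5, 6, 7, 10, 1, 9, 11, 12, 14, 8]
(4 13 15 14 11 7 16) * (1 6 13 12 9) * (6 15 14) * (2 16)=(1 15 6 13 14 11 7 2 16 4 12 9)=[0, 15, 16, 3, 12, 5, 13, 2, 8, 1, 10, 7, 9, 14, 11, 6, 4]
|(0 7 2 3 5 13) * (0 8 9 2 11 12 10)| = |(0 7 11 12 10)(2 3 5 13 8 9)| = 30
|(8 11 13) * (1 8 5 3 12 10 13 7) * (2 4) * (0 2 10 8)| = |(0 2 4 10 13 5 3 12 8 11 7 1)| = 12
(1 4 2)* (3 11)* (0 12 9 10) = (0 12 9 10)(1 4 2)(3 11) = [12, 4, 1, 11, 2, 5, 6, 7, 8, 10, 0, 3, 9]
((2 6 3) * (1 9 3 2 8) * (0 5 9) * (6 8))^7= ((0 5 9 3 6 2 8 1))^7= (0 1 8 2 6 3 9 5)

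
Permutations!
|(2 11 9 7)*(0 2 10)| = |(0 2 11 9 7 10)| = 6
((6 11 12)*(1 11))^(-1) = (1 6 12 11)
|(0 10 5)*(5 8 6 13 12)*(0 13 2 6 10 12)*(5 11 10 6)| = |(0 12 11 10 8 6 2 5 13)| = 9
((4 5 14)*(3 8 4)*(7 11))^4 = ((3 8 4 5 14)(7 11))^4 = (3 14 5 4 8)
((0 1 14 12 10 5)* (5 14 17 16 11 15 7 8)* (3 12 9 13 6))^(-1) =((0 1 17 16 11 15 7 8 5)(3 12 10 14 9 13 6))^(-1) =(0 5 8 7 15 11 16 17 1)(3 6 13 9 14 10 12)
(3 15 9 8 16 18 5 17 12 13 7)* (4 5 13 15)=(3 4 5 17 12 15 9 8 16 18 13 7)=[0, 1, 2, 4, 5, 17, 6, 3, 16, 8, 10, 11, 15, 7, 14, 9, 18, 12, 13]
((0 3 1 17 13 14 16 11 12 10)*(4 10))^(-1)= ((0 3 1 17 13 14 16 11 12 4 10))^(-1)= (0 10 4 12 11 16 14 13 17 1 3)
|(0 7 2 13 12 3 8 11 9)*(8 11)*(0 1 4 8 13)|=|(0 7 2)(1 4 8 13 12 3 11 9)|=24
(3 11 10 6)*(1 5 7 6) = (1 5 7 6 3 11 10) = [0, 5, 2, 11, 4, 7, 3, 6, 8, 9, 1, 10]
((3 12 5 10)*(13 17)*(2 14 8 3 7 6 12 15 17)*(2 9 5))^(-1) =((2 14 8 3 15 17 13 9 5 10 7 6 12))^(-1) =(2 12 6 7 10 5 9 13 17 15 3 8 14)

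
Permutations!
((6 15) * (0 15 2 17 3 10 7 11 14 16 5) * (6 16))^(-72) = ((0 15 16 5)(2 17 3 10 7 11 14 6))^(-72) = (17)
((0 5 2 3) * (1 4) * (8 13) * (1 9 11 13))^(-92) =(1 13 9)(4 8 11)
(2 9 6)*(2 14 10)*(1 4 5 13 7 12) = (1 4 5 13 7 12)(2 9 6 14 10) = [0, 4, 9, 3, 5, 13, 14, 12, 8, 6, 2, 11, 1, 7, 10]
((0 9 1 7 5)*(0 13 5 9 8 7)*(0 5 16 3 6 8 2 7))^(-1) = (0 8 6 3 16 13 5 1 9 7 2)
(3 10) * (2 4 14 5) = (2 4 14 5)(3 10) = [0, 1, 4, 10, 14, 2, 6, 7, 8, 9, 3, 11, 12, 13, 5]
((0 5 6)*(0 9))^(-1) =(0 9 6 5)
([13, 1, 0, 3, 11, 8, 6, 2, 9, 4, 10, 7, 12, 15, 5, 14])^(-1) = [2, 1, 7, 3, 9, 14, 6, 11, 5, 8, 10, 4, 12, 0, 15, 13]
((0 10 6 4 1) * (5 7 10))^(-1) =(0 1 4 6 10 7 5)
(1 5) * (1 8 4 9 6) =(1 5 8 4 9 6) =[0, 5, 2, 3, 9, 8, 1, 7, 4, 6]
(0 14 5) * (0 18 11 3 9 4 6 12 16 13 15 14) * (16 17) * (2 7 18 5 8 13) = [0, 1, 7, 9, 6, 5, 12, 18, 13, 4, 10, 3, 17, 15, 8, 14, 2, 16, 11] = (2 7 18 11 3 9 4 6 12 17 16)(8 13 15 14)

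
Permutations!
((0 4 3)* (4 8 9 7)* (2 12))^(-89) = ((0 8 9 7 4 3)(2 12))^(-89) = (0 8 9 7 4 3)(2 12)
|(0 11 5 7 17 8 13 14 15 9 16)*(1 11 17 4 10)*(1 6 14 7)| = 12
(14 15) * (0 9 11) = (0 9 11)(14 15) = [9, 1, 2, 3, 4, 5, 6, 7, 8, 11, 10, 0, 12, 13, 15, 14]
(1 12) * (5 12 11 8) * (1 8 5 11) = (5 12 8 11) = [0, 1, 2, 3, 4, 12, 6, 7, 11, 9, 10, 5, 8]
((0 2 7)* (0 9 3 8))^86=((0 2 7 9 3 8))^86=(0 7 3)(2 9 8)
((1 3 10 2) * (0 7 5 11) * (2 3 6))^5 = ((0 7 5 11)(1 6 2)(3 10))^5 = (0 7 5 11)(1 2 6)(3 10)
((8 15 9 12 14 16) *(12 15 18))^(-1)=((8 18 12 14 16)(9 15))^(-1)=(8 16 14 12 18)(9 15)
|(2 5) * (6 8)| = 2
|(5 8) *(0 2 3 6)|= 4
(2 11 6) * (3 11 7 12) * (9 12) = (2 7 9 12 3 11 6) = [0, 1, 7, 11, 4, 5, 2, 9, 8, 12, 10, 6, 3]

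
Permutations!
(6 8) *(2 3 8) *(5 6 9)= (2 3 8 9 5 6)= [0, 1, 3, 8, 4, 6, 2, 7, 9, 5]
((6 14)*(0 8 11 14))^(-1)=(0 6 14 11 8)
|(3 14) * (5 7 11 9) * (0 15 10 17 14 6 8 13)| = |(0 15 10 17 14 3 6 8 13)(5 7 11 9)| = 36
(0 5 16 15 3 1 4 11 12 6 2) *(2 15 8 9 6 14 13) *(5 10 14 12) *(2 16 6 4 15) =(0 10 14 13 16 8 9 4 11 5 6 2)(1 15 3) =[10, 15, 0, 1, 11, 6, 2, 7, 9, 4, 14, 5, 12, 16, 13, 3, 8]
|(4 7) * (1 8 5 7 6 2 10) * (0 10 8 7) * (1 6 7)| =6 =|(0 10 6 2 8 5)(4 7)|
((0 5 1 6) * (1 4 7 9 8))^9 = (0 5 4 7 9 8 1 6)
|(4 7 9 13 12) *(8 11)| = |(4 7 9 13 12)(8 11)| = 10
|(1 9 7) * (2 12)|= 6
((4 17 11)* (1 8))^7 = ((1 8)(4 17 11))^7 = (1 8)(4 17 11)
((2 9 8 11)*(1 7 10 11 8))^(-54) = (11)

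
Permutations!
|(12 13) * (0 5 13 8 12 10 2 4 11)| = 14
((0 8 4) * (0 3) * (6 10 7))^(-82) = ((0 8 4 3)(6 10 7))^(-82) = (0 4)(3 8)(6 7 10)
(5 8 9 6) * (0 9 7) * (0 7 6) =(0 9)(5 8 6) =[9, 1, 2, 3, 4, 8, 5, 7, 6, 0]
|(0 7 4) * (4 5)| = |(0 7 5 4)| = 4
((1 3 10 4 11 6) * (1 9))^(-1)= (1 9 6 11 4 10 3)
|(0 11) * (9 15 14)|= |(0 11)(9 15 14)|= 6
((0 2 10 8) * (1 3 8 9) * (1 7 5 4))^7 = ((0 2 10 9 7 5 4 1 3 8))^7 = (0 1 7 2 3 5 10 8 4 9)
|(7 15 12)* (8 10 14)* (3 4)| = |(3 4)(7 15 12)(8 10 14)| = 6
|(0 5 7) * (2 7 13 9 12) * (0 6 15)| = |(0 5 13 9 12 2 7 6 15)| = 9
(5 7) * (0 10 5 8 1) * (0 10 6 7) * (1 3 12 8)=(0 6 7 1 10 5)(3 12 8)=[6, 10, 2, 12, 4, 0, 7, 1, 3, 9, 5, 11, 8]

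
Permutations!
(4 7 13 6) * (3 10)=(3 10)(4 7 13 6)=[0, 1, 2, 10, 7, 5, 4, 13, 8, 9, 3, 11, 12, 6]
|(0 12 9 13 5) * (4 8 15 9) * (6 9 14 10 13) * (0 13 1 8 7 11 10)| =|(0 12 4 7 11 10 1 8 15 14)(5 13)(6 9)| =10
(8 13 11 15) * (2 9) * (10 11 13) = (2 9)(8 10 11 15) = [0, 1, 9, 3, 4, 5, 6, 7, 10, 2, 11, 15, 12, 13, 14, 8]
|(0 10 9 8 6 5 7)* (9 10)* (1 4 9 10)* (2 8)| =10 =|(0 10 1 4 9 2 8 6 5 7)|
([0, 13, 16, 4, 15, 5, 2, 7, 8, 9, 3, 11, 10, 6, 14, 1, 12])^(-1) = [0, 15, 6, 10, 3, 5, 13, 7, 8, 9, 12, 11, 16, 1, 14, 4, 2]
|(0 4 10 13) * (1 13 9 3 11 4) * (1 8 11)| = |(0 8 11 4 10 9 3 1 13)| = 9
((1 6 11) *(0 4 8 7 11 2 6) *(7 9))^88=((0 4 8 9 7 11 1)(2 6))^88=(0 7 4 11 8 1 9)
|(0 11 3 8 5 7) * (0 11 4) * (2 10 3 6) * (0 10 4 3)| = 10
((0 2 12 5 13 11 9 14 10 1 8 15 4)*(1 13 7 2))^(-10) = ((0 1 8 15 4)(2 12 5 7)(9 14 10 13 11))^(-10) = (15)(2 5)(7 12)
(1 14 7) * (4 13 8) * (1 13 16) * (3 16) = (1 14 7 13 8 4 3 16) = [0, 14, 2, 16, 3, 5, 6, 13, 4, 9, 10, 11, 12, 8, 7, 15, 1]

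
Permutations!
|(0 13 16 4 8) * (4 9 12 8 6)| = |(0 13 16 9 12 8)(4 6)| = 6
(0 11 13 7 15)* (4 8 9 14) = (0 11 13 7 15)(4 8 9 14) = [11, 1, 2, 3, 8, 5, 6, 15, 9, 14, 10, 13, 12, 7, 4, 0]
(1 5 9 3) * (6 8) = (1 5 9 3)(6 8) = [0, 5, 2, 1, 4, 9, 8, 7, 6, 3]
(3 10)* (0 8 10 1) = (0 8 10 3 1) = [8, 0, 2, 1, 4, 5, 6, 7, 10, 9, 3]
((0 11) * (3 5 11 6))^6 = ((0 6 3 5 11))^6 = (0 6 3 5 11)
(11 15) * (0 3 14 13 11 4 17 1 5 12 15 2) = [3, 5, 0, 14, 17, 12, 6, 7, 8, 9, 10, 2, 15, 11, 13, 4, 16, 1] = (0 3 14 13 11 2)(1 5 12 15 4 17)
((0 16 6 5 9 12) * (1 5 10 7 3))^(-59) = ((0 16 6 10 7 3 1 5 9 12))^(-59) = (0 16 6 10 7 3 1 5 9 12)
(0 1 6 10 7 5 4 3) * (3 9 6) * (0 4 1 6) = (0 6 10 7 5 1 3 4 9) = [6, 3, 2, 4, 9, 1, 10, 5, 8, 0, 7]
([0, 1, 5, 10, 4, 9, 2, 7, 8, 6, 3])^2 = (10)(2 9)(5 6)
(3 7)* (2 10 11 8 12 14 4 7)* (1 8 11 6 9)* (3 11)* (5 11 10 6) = [0, 8, 6, 2, 7, 11, 9, 10, 12, 1, 5, 3, 14, 13, 4] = (1 8 12 14 4 7 10 5 11 3 2 6 9)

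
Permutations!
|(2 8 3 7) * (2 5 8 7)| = 5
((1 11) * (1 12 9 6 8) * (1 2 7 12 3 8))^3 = (1 8 12)(2 9 11)(3 7 6)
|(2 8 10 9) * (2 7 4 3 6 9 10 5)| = |(10)(2 8 5)(3 6 9 7 4)| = 15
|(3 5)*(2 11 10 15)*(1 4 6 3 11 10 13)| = 21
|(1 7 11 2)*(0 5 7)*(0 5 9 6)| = |(0 9 6)(1 5 7 11 2)| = 15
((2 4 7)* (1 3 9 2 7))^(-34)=(1 3 9 2 4)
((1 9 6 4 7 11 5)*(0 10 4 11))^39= (0 7 4 10)(1 5 11 6 9)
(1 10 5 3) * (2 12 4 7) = (1 10 5 3)(2 12 4 7) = [0, 10, 12, 1, 7, 3, 6, 2, 8, 9, 5, 11, 4]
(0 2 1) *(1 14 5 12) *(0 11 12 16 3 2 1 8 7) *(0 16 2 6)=(0 1 11 12 8 7 16 3 6)(2 14 5)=[1, 11, 14, 6, 4, 2, 0, 16, 7, 9, 10, 12, 8, 13, 5, 15, 3]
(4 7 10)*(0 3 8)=(0 3 8)(4 7 10)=[3, 1, 2, 8, 7, 5, 6, 10, 0, 9, 4]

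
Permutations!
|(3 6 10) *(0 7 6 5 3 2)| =|(0 7 6 10 2)(3 5)| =10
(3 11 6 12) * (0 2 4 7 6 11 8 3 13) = [2, 1, 4, 8, 7, 5, 12, 6, 3, 9, 10, 11, 13, 0] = (0 2 4 7 6 12 13)(3 8)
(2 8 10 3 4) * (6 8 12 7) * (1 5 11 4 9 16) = (1 5 11 4 2 12 7 6 8 10 3 9 16) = [0, 5, 12, 9, 2, 11, 8, 6, 10, 16, 3, 4, 7, 13, 14, 15, 1]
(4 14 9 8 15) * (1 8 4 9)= (1 8 15 9 4 14)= [0, 8, 2, 3, 14, 5, 6, 7, 15, 4, 10, 11, 12, 13, 1, 9]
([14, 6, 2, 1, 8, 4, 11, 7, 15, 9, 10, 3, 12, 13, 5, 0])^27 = [4, 3, 2, 11, 0, 15, 1, 7, 14, 9, 10, 6, 12, 13, 8, 5]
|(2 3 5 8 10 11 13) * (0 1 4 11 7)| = |(0 1 4 11 13 2 3 5 8 10 7)| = 11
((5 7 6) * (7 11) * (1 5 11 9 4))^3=(11)(1 4 9 5)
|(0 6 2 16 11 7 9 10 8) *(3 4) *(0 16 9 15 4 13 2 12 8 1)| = |(0 6 12 8 16 11 7 15 4 3 13 2 9 10 1)| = 15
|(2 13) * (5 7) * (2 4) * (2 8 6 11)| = 6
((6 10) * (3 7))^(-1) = (3 7)(6 10)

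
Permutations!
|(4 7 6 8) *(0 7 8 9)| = |(0 7 6 9)(4 8)| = 4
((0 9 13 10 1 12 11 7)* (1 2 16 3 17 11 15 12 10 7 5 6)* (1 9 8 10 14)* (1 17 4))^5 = ((0 8 10 2 16 3 4 1 14 17 11 5 6 9 13 7)(12 15))^5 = (0 3 11 7 16 17 13 2 14 9 10 1 6 8 4 5)(12 15)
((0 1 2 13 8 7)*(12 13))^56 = (13)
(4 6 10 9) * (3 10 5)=[0, 1, 2, 10, 6, 3, 5, 7, 8, 4, 9]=(3 10 9 4 6 5)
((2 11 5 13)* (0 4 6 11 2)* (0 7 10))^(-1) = ((0 4 6 11 5 13 7 10))^(-1) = (0 10 7 13 5 11 6 4)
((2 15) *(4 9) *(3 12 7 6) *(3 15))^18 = (15)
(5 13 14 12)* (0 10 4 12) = (0 10 4 12 5 13 14) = [10, 1, 2, 3, 12, 13, 6, 7, 8, 9, 4, 11, 5, 14, 0]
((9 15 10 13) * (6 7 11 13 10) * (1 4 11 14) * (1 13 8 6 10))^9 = ((1 4 11 8 6 7 14 13 9 15 10))^9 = (1 15 13 7 8 4 10 9 14 6 11)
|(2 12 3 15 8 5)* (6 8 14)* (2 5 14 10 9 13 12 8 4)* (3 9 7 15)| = 15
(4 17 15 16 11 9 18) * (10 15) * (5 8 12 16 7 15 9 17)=[0, 1, 2, 3, 5, 8, 6, 15, 12, 18, 9, 17, 16, 13, 14, 7, 11, 10, 4]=(4 5 8 12 16 11 17 10 9 18)(7 15)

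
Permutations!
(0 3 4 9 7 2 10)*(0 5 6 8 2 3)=(2 10 5 6 8)(3 4 9 7)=[0, 1, 10, 4, 9, 6, 8, 3, 2, 7, 5]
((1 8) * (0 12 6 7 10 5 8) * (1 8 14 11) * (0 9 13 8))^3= ((0 12 6 7 10 5 14 11 1 9 13 8))^3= (0 7 14 9)(1 8 6 5)(10 11 13 12)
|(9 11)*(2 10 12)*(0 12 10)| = |(0 12 2)(9 11)| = 6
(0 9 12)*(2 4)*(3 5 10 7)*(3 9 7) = [7, 1, 4, 5, 2, 10, 6, 9, 8, 12, 3, 11, 0] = (0 7 9 12)(2 4)(3 5 10)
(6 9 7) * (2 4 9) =[0, 1, 4, 3, 9, 5, 2, 6, 8, 7] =(2 4 9 7 6)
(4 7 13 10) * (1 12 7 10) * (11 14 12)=(1 11 14 12 7 13)(4 10)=[0, 11, 2, 3, 10, 5, 6, 13, 8, 9, 4, 14, 7, 1, 12]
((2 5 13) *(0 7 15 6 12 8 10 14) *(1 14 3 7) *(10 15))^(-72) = ((0 1 14)(2 5 13)(3 7 10)(6 12 8 15))^(-72) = (15)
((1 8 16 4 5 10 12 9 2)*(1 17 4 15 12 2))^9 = (1 15)(2 10 5 4 17)(8 12)(9 16)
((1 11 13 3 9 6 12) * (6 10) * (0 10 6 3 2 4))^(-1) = (0 4 2 13 11 1 12 6 9 3 10) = ((0 10 3 9 6 12 1 11 13 2 4))^(-1)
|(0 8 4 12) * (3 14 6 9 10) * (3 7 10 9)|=12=|(0 8 4 12)(3 14 6)(7 10)|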